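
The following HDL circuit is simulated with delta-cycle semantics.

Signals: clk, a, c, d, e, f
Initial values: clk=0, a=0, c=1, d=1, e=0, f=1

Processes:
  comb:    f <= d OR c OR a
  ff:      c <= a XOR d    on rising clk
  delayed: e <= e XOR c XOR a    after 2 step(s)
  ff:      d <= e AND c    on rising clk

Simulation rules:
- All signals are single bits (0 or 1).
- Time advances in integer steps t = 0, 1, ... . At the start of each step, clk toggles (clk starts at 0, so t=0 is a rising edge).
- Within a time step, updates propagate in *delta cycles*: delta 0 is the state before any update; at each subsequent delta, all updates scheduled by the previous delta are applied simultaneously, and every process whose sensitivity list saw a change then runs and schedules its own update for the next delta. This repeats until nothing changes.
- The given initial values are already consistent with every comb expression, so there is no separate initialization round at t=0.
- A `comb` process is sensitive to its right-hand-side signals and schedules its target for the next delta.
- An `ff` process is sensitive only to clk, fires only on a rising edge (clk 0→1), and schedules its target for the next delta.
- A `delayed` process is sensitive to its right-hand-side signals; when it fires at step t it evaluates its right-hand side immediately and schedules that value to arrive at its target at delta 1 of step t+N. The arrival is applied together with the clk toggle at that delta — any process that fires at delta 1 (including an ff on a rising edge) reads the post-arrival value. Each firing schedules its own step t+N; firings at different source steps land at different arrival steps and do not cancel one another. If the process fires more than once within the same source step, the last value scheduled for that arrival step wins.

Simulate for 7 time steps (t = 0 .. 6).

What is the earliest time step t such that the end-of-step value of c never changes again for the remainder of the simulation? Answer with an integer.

2

[bits: a,d,c,f,clk,e]
t=0: Δ0=011100 Δ1=011110 Δ2=001110 | 2Δ
t=1: Δ0=001110 Δ1=001100 | 1Δ
t=2: Δ0=001100 Δ1=001110 Δ2=000110 Δ3=000010 | 3Δ
t=3: Δ0=000010 Δ1=000000 | 1Δ
t=4: Δ0=000000 Δ1=000010 | 1Δ
t=5: Δ0=000010 Δ1=000000 | 1Δ
t=6: Δ0=000000 Δ1=000010 | 1Δ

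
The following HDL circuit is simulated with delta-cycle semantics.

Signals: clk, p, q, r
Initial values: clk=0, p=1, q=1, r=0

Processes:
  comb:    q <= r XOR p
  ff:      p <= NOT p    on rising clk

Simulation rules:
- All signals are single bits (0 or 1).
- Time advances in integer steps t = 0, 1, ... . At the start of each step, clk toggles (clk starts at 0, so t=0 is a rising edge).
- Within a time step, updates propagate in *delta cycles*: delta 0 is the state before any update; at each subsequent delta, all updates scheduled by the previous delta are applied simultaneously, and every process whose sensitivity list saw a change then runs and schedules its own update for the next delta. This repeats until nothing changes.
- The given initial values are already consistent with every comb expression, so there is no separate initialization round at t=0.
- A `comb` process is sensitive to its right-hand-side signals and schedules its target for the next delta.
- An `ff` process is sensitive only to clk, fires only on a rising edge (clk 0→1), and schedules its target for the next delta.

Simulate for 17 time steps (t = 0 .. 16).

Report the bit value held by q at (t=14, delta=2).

0

t0.Δ0 p=1 clk=0 q=1 r=0
t0.Δ1 p=1 clk=1 q=1 r=0
t0.Δ2 p=0 clk=1 q=1 r=0
t0.Δ3 p=0 clk=1 q=0 r=0
t1.Δ0 p=0 clk=1 q=0 r=0
t1.Δ1 p=0 clk=0 q=0 r=0
t2.Δ0 p=0 clk=0 q=0 r=0
t2.Δ1 p=0 clk=1 q=0 r=0
t2.Δ2 p=1 clk=1 q=0 r=0
t2.Δ3 p=1 clk=1 q=1 r=0
t3.Δ0 p=1 clk=1 q=1 r=0
t3.Δ1 p=1 clk=0 q=1 r=0
t4.Δ0 p=1 clk=0 q=1 r=0
t4.Δ1 p=1 clk=1 q=1 r=0
t4.Δ2 p=0 clk=1 q=1 r=0
t4.Δ3 p=0 clk=1 q=0 r=0
t5.Δ0 p=0 clk=1 q=0 r=0
t5.Δ1 p=0 clk=0 q=0 r=0
t6.Δ0 p=0 clk=0 q=0 r=0
t6.Δ1 p=0 clk=1 q=0 r=0
t6.Δ2 p=1 clk=1 q=0 r=0
t6.Δ3 p=1 clk=1 q=1 r=0
t7.Δ0 p=1 clk=1 q=1 r=0
t7.Δ1 p=1 clk=0 q=1 r=0
t8.Δ0 p=1 clk=0 q=1 r=0
t8.Δ1 p=1 clk=1 q=1 r=0
t8.Δ2 p=0 clk=1 q=1 r=0
t8.Δ3 p=0 clk=1 q=0 r=0
t9.Δ0 p=0 clk=1 q=0 r=0
t9.Δ1 p=0 clk=0 q=0 r=0
t10.Δ0 p=0 clk=0 q=0 r=0
t10.Δ1 p=0 clk=1 q=0 r=0
t10.Δ2 p=1 clk=1 q=0 r=0
t10.Δ3 p=1 clk=1 q=1 r=0
t11.Δ0 p=1 clk=1 q=1 r=0
t11.Δ1 p=1 clk=0 q=1 r=0
t12.Δ0 p=1 clk=0 q=1 r=0
t12.Δ1 p=1 clk=1 q=1 r=0
t12.Δ2 p=0 clk=1 q=1 r=0
t12.Δ3 p=0 clk=1 q=0 r=0
t13.Δ0 p=0 clk=1 q=0 r=0
t13.Δ1 p=0 clk=0 q=0 r=0
t14.Δ0 p=0 clk=0 q=0 r=0
t14.Δ1 p=0 clk=1 q=0 r=0
t14.Δ2 p=1 clk=1 q=0 r=0
t14.Δ3 p=1 clk=1 q=1 r=0
t15.Δ0 p=1 clk=1 q=1 r=0
t15.Δ1 p=1 clk=0 q=1 r=0
t16.Δ0 p=1 clk=0 q=1 r=0
t16.Δ1 p=1 clk=1 q=1 r=0
t16.Δ2 p=0 clk=1 q=1 r=0
t16.Δ3 p=0 clk=1 q=0 r=0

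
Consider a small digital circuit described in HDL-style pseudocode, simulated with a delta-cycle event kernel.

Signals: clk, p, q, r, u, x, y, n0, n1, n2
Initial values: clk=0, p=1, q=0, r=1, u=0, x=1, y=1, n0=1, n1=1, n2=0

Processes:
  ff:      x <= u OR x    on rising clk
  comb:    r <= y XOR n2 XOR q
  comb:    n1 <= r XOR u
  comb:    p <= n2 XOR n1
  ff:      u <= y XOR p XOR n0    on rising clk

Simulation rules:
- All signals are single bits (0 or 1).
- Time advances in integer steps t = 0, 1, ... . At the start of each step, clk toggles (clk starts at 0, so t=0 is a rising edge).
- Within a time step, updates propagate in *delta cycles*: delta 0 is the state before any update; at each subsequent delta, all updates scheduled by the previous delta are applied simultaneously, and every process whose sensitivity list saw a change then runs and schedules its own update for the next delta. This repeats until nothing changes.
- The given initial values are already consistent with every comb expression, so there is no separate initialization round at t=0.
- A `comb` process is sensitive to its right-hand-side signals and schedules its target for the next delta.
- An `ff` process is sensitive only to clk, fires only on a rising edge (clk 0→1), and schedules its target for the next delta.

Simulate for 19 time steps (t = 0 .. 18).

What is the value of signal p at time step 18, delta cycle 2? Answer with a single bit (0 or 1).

0

t0.Δ0 clk=0 u=0 n1=1 n0=1 q=0 r=1 y=1 x=1 n2=0 p=1
t0.Δ1 clk=1 u=0 n1=1 n0=1 q=0 r=1 y=1 x=1 n2=0 p=1
t0.Δ2 clk=1 u=1 n1=1 n0=1 q=0 r=1 y=1 x=1 n2=0 p=1
t0.Δ3 clk=1 u=1 n1=0 n0=1 q=0 r=1 y=1 x=1 n2=0 p=1
t0.Δ4 clk=1 u=1 n1=0 n0=1 q=0 r=1 y=1 x=1 n2=0 p=0
t1.Δ0 clk=1 u=1 n1=0 n0=1 q=0 r=1 y=1 x=1 n2=0 p=0
t1.Δ1 clk=0 u=1 n1=0 n0=1 q=0 r=1 y=1 x=1 n2=0 p=0
t2.Δ0 clk=0 u=1 n1=0 n0=1 q=0 r=1 y=1 x=1 n2=0 p=0
t2.Δ1 clk=1 u=1 n1=0 n0=1 q=0 r=1 y=1 x=1 n2=0 p=0
t2.Δ2 clk=1 u=0 n1=0 n0=1 q=0 r=1 y=1 x=1 n2=0 p=0
t2.Δ3 clk=1 u=0 n1=1 n0=1 q=0 r=1 y=1 x=1 n2=0 p=0
t2.Δ4 clk=1 u=0 n1=1 n0=1 q=0 r=1 y=1 x=1 n2=0 p=1
t3.Δ0 clk=1 u=0 n1=1 n0=1 q=0 r=1 y=1 x=1 n2=0 p=1
t3.Δ1 clk=0 u=0 n1=1 n0=1 q=0 r=1 y=1 x=1 n2=0 p=1
t4.Δ0 clk=0 u=0 n1=1 n0=1 q=0 r=1 y=1 x=1 n2=0 p=1
t4.Δ1 clk=1 u=0 n1=1 n0=1 q=0 r=1 y=1 x=1 n2=0 p=1
t4.Δ2 clk=1 u=1 n1=1 n0=1 q=0 r=1 y=1 x=1 n2=0 p=1
t4.Δ3 clk=1 u=1 n1=0 n0=1 q=0 r=1 y=1 x=1 n2=0 p=1
t4.Δ4 clk=1 u=1 n1=0 n0=1 q=0 r=1 y=1 x=1 n2=0 p=0
t5.Δ0 clk=1 u=1 n1=0 n0=1 q=0 r=1 y=1 x=1 n2=0 p=0
t5.Δ1 clk=0 u=1 n1=0 n0=1 q=0 r=1 y=1 x=1 n2=0 p=0
t6.Δ0 clk=0 u=1 n1=0 n0=1 q=0 r=1 y=1 x=1 n2=0 p=0
t6.Δ1 clk=1 u=1 n1=0 n0=1 q=0 r=1 y=1 x=1 n2=0 p=0
t6.Δ2 clk=1 u=0 n1=0 n0=1 q=0 r=1 y=1 x=1 n2=0 p=0
t6.Δ3 clk=1 u=0 n1=1 n0=1 q=0 r=1 y=1 x=1 n2=0 p=0
t6.Δ4 clk=1 u=0 n1=1 n0=1 q=0 r=1 y=1 x=1 n2=0 p=1
t7.Δ0 clk=1 u=0 n1=1 n0=1 q=0 r=1 y=1 x=1 n2=0 p=1
t7.Δ1 clk=0 u=0 n1=1 n0=1 q=0 r=1 y=1 x=1 n2=0 p=1
t8.Δ0 clk=0 u=0 n1=1 n0=1 q=0 r=1 y=1 x=1 n2=0 p=1
t8.Δ1 clk=1 u=0 n1=1 n0=1 q=0 r=1 y=1 x=1 n2=0 p=1
t8.Δ2 clk=1 u=1 n1=1 n0=1 q=0 r=1 y=1 x=1 n2=0 p=1
t8.Δ3 clk=1 u=1 n1=0 n0=1 q=0 r=1 y=1 x=1 n2=0 p=1
t8.Δ4 clk=1 u=1 n1=0 n0=1 q=0 r=1 y=1 x=1 n2=0 p=0
t9.Δ0 clk=1 u=1 n1=0 n0=1 q=0 r=1 y=1 x=1 n2=0 p=0
t9.Δ1 clk=0 u=1 n1=0 n0=1 q=0 r=1 y=1 x=1 n2=0 p=0
t10.Δ0 clk=0 u=1 n1=0 n0=1 q=0 r=1 y=1 x=1 n2=0 p=0
t10.Δ1 clk=1 u=1 n1=0 n0=1 q=0 r=1 y=1 x=1 n2=0 p=0
t10.Δ2 clk=1 u=0 n1=0 n0=1 q=0 r=1 y=1 x=1 n2=0 p=0
t10.Δ3 clk=1 u=0 n1=1 n0=1 q=0 r=1 y=1 x=1 n2=0 p=0
t10.Δ4 clk=1 u=0 n1=1 n0=1 q=0 r=1 y=1 x=1 n2=0 p=1
t11.Δ0 clk=1 u=0 n1=1 n0=1 q=0 r=1 y=1 x=1 n2=0 p=1
t11.Δ1 clk=0 u=0 n1=1 n0=1 q=0 r=1 y=1 x=1 n2=0 p=1
t12.Δ0 clk=0 u=0 n1=1 n0=1 q=0 r=1 y=1 x=1 n2=0 p=1
t12.Δ1 clk=1 u=0 n1=1 n0=1 q=0 r=1 y=1 x=1 n2=0 p=1
t12.Δ2 clk=1 u=1 n1=1 n0=1 q=0 r=1 y=1 x=1 n2=0 p=1
t12.Δ3 clk=1 u=1 n1=0 n0=1 q=0 r=1 y=1 x=1 n2=0 p=1
t12.Δ4 clk=1 u=1 n1=0 n0=1 q=0 r=1 y=1 x=1 n2=0 p=0
t13.Δ0 clk=1 u=1 n1=0 n0=1 q=0 r=1 y=1 x=1 n2=0 p=0
t13.Δ1 clk=0 u=1 n1=0 n0=1 q=0 r=1 y=1 x=1 n2=0 p=0
t14.Δ0 clk=0 u=1 n1=0 n0=1 q=0 r=1 y=1 x=1 n2=0 p=0
t14.Δ1 clk=1 u=1 n1=0 n0=1 q=0 r=1 y=1 x=1 n2=0 p=0
t14.Δ2 clk=1 u=0 n1=0 n0=1 q=0 r=1 y=1 x=1 n2=0 p=0
t14.Δ3 clk=1 u=0 n1=1 n0=1 q=0 r=1 y=1 x=1 n2=0 p=0
t14.Δ4 clk=1 u=0 n1=1 n0=1 q=0 r=1 y=1 x=1 n2=0 p=1
t15.Δ0 clk=1 u=0 n1=1 n0=1 q=0 r=1 y=1 x=1 n2=0 p=1
t15.Δ1 clk=0 u=0 n1=1 n0=1 q=0 r=1 y=1 x=1 n2=0 p=1
t16.Δ0 clk=0 u=0 n1=1 n0=1 q=0 r=1 y=1 x=1 n2=0 p=1
t16.Δ1 clk=1 u=0 n1=1 n0=1 q=0 r=1 y=1 x=1 n2=0 p=1
t16.Δ2 clk=1 u=1 n1=1 n0=1 q=0 r=1 y=1 x=1 n2=0 p=1
t16.Δ3 clk=1 u=1 n1=0 n0=1 q=0 r=1 y=1 x=1 n2=0 p=1
t16.Δ4 clk=1 u=1 n1=0 n0=1 q=0 r=1 y=1 x=1 n2=0 p=0
t17.Δ0 clk=1 u=1 n1=0 n0=1 q=0 r=1 y=1 x=1 n2=0 p=0
t17.Δ1 clk=0 u=1 n1=0 n0=1 q=0 r=1 y=1 x=1 n2=0 p=0
t18.Δ0 clk=0 u=1 n1=0 n0=1 q=0 r=1 y=1 x=1 n2=0 p=0
t18.Δ1 clk=1 u=1 n1=0 n0=1 q=0 r=1 y=1 x=1 n2=0 p=0
t18.Δ2 clk=1 u=0 n1=0 n0=1 q=0 r=1 y=1 x=1 n2=0 p=0
t18.Δ3 clk=1 u=0 n1=1 n0=1 q=0 r=1 y=1 x=1 n2=0 p=0
t18.Δ4 clk=1 u=0 n1=1 n0=1 q=0 r=1 y=1 x=1 n2=0 p=1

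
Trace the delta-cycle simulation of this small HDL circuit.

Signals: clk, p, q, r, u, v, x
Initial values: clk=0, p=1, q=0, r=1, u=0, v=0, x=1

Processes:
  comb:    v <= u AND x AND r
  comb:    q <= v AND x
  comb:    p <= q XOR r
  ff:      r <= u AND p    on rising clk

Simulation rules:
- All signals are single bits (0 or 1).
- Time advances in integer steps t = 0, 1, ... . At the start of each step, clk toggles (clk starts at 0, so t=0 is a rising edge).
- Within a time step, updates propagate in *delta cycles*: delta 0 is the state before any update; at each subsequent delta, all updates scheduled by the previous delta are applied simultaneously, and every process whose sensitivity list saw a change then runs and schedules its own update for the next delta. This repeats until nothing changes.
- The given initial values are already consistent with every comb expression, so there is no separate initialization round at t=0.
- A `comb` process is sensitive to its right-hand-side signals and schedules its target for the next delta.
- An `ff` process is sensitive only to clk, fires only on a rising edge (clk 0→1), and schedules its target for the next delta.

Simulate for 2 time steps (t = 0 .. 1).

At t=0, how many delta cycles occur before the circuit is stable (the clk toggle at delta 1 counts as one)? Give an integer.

3

[bits: v,r,clk,x,p,q,u]
t=0: Δ0=0101100 Δ1=0111100 Δ2=0011100 Δ3=0011000 | 3Δ
t=1: Δ0=0011000 Δ1=0001000 | 1Δ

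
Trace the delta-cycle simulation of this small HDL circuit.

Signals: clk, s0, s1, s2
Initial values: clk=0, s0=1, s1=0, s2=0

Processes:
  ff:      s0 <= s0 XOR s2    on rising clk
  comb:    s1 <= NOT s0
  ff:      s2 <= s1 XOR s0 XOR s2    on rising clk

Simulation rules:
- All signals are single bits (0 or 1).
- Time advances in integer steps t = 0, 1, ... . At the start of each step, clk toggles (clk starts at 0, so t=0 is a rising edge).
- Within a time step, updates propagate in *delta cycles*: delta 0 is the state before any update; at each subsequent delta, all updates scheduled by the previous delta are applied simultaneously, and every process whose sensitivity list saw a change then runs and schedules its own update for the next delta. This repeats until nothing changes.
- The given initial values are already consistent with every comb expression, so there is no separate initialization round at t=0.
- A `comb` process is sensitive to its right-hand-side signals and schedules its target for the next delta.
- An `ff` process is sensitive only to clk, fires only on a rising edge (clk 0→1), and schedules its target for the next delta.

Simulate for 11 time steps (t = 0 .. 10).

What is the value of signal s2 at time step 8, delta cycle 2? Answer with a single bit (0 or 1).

1

t=0 Δ0: clk=0 s1=0 s0=1 s2=0
  Δ1: clk:0→1
  Δ2: s2:0→1
  (2Δ to stable)
t=1 Δ0: clk=1 s1=0 s0=1 s2=1
  Δ1: clk:1→0
  (1Δ to stable)
t=2 Δ0: clk=0 s1=0 s0=1 s2=1
  Δ1: clk:0→1
  Δ2: s0:1→0, s2:1→0
  Δ3: s1:0→1
  (3Δ to stable)
t=3 Δ0: clk=1 s1=1 s0=0 s2=0
  Δ1: clk:1→0
  (1Δ to stable)
t=4 Δ0: clk=0 s1=1 s0=0 s2=0
  Δ1: clk:0→1
  Δ2: s2:0→1
  (2Δ to stable)
t=5 Δ0: clk=1 s1=1 s0=0 s2=1
  Δ1: clk:1→0
  (1Δ to stable)
t=6 Δ0: clk=0 s1=1 s0=0 s2=1
  Δ1: clk:0→1
  Δ2: s0:0→1, s2:1→0
  Δ3: s1:1→0
  (3Δ to stable)
t=7 Δ0: clk=1 s1=0 s0=1 s2=0
  Δ1: clk:1→0
  (1Δ to stable)
t=8 Δ0: clk=0 s1=0 s0=1 s2=0
  Δ1: clk:0→1
  Δ2: s2:0→1
  (2Δ to stable)
t=9 Δ0: clk=1 s1=0 s0=1 s2=1
  Δ1: clk:1→0
  (1Δ to stable)
t=10 Δ0: clk=0 s1=0 s0=1 s2=1
  Δ1: clk:0→1
  Δ2: s0:1→0, s2:1→0
  Δ3: s1:0→1
  (3Δ to stable)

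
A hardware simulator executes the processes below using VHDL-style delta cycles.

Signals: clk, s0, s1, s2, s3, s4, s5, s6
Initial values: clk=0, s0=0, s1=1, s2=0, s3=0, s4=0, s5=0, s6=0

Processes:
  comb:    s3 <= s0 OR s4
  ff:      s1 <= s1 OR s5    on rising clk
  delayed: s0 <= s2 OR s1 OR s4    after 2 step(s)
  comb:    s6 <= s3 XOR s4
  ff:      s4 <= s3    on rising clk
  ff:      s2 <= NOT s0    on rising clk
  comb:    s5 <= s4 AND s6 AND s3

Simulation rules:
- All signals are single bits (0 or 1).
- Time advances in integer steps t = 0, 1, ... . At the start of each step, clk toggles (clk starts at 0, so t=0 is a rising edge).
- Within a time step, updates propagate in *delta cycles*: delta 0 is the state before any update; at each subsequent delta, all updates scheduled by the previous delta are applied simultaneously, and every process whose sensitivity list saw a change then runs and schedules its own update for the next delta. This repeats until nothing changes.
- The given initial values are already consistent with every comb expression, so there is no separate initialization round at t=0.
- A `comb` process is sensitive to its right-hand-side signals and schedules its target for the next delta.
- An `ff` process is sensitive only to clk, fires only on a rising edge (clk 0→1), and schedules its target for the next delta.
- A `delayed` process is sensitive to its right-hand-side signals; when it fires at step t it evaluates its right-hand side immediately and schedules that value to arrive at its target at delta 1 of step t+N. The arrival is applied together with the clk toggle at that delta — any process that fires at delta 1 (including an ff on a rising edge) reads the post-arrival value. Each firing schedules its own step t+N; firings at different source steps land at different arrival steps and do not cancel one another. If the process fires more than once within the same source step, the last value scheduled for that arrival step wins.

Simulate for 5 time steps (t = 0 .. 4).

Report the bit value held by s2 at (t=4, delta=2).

0

[bits: s4,s3,s5,s1,s0,clk,s6,s2]
t=0: Δ0=00010000 Δ1=00010100 Δ2=00010101 | 2Δ
t=1: Δ0=00010101 Δ1=00010001 | 1Δ
t=2: Δ0=00010001 Δ1=00011101 Δ2=01011100 Δ3=01011110 | 3Δ
t=3: Δ0=01011110 Δ1=01011010 | 1Δ
t=4: Δ0=01011010 Δ1=01011110 Δ2=11011110 Δ3=11111100 Δ4=11011100 | 4Δ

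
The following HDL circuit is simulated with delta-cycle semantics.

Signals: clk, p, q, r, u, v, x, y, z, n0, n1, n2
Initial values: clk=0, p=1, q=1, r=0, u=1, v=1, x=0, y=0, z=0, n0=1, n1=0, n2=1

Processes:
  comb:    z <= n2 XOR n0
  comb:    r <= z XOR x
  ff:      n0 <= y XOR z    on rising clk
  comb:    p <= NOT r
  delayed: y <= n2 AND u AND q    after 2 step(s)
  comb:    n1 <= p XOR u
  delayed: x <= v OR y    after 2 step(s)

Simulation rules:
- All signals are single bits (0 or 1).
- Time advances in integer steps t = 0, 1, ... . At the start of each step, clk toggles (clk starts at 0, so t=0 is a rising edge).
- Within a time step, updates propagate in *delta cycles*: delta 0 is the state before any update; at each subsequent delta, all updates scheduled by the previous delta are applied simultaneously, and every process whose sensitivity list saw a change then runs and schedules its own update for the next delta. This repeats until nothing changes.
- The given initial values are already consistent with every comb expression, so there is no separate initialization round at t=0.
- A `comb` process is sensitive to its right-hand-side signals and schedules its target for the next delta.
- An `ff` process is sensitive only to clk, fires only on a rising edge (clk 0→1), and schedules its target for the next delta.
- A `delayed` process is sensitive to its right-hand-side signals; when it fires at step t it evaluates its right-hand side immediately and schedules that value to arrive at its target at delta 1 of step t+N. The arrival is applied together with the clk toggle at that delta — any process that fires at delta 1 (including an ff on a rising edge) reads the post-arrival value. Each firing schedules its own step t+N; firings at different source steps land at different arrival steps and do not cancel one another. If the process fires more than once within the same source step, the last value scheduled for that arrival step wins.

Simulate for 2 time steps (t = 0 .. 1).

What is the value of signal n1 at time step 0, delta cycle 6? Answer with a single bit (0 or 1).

1

t=0 Δ0: p=1 q=1 x=0 n0=1 n2=1 u=1 n1=0 r=0 clk=0 v=1 z=0 y=0
  Δ1: clk:0→1
  Δ2: n0:1→0
  Δ3: z:0→1
  Δ4: r:0→1
  Δ5: p:1→0
  Δ6: n1:0→1
  (6Δ to stable)
t=1 Δ0: p=0 q=1 x=0 n0=0 n2=1 u=1 n1=1 r=1 clk=1 v=1 z=1 y=0
  Δ1: clk:1→0
  (1Δ to stable)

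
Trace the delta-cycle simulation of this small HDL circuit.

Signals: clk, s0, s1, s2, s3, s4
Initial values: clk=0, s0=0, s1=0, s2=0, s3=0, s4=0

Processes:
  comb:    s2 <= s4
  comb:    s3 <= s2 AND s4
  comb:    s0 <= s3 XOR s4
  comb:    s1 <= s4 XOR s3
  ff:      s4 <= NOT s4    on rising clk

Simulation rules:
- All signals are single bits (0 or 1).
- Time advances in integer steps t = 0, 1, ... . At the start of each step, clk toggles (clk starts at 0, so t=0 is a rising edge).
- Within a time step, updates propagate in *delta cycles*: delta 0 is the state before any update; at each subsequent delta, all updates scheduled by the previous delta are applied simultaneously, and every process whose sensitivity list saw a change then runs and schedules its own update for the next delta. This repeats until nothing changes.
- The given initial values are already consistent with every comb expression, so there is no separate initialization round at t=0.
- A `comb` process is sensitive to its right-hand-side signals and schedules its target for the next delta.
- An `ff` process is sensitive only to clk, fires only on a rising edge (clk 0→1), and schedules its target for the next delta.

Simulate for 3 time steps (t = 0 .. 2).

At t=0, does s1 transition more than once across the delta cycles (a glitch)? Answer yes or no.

t=0 Δ0: s4=0 s3=0 s2=0 clk=0 s0=0 s1=0
  Δ1: clk:0→1
  Δ2: s4:0→1
  Δ3: s2:0→1, s0:0→1, s1:0→1
  Δ4: s3:0→1
  Δ5: s0:1→0, s1:1→0
  (5Δ to stable)
t=1 Δ0: s4=1 s3=1 s2=1 clk=1 s0=0 s1=0
  Δ1: clk:1→0
  (1Δ to stable)
t=2 Δ0: s4=1 s3=1 s2=1 clk=0 s0=0 s1=0
  Δ1: clk:0→1
  Δ2: s4:1→0
  Δ3: s3:1→0, s2:1→0, s0:0→1, s1:0→1
  Δ4: s0:1→0, s1:1→0
  (4Δ to stable)

yes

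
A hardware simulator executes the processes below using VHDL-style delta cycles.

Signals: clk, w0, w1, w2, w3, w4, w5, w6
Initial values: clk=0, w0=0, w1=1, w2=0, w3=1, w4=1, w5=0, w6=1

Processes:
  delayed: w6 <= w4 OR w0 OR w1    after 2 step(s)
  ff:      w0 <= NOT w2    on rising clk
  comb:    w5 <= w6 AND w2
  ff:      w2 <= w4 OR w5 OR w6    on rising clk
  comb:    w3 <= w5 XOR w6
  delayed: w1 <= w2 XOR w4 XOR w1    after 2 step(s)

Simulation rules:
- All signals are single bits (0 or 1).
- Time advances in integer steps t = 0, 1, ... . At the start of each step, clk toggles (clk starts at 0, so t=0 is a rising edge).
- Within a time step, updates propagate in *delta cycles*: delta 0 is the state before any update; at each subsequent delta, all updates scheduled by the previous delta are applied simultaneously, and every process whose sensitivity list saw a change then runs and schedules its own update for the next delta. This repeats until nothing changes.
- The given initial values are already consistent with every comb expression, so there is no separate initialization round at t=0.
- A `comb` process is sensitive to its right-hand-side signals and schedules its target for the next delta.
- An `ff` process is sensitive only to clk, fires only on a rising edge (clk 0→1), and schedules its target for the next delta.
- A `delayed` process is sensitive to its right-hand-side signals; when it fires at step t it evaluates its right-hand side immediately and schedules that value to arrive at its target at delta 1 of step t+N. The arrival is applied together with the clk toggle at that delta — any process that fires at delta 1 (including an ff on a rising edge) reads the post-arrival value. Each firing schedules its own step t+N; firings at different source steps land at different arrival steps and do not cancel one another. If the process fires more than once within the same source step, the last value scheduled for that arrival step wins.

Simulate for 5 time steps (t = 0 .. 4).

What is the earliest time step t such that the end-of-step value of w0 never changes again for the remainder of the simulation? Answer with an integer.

2

t0.Δ0 w1=1 w2=0 w5=0 w0=0 clk=0 w4=1 w6=1 w3=1
t0.Δ1 w1=1 w2=0 w5=0 w0=0 clk=1 w4=1 w6=1 w3=1
t0.Δ2 w1=1 w2=1 w5=0 w0=1 clk=1 w4=1 w6=1 w3=1
t0.Δ3 w1=1 w2=1 w5=1 w0=1 clk=1 w4=1 w6=1 w3=1
t0.Δ4 w1=1 w2=1 w5=1 w0=1 clk=1 w4=1 w6=1 w3=0
t1.Δ0 w1=1 w2=1 w5=1 w0=1 clk=1 w4=1 w6=1 w3=0
t1.Δ1 w1=1 w2=1 w5=1 w0=1 clk=0 w4=1 w6=1 w3=0
t2.Δ0 w1=1 w2=1 w5=1 w0=1 clk=0 w4=1 w6=1 w3=0
t2.Δ1 w1=1 w2=1 w5=1 w0=1 clk=1 w4=1 w6=1 w3=0
t2.Δ2 w1=1 w2=1 w5=1 w0=0 clk=1 w4=1 w6=1 w3=0
t3.Δ0 w1=1 w2=1 w5=1 w0=0 clk=1 w4=1 w6=1 w3=0
t3.Δ1 w1=1 w2=1 w5=1 w0=0 clk=0 w4=1 w6=1 w3=0
t4.Δ0 w1=1 w2=1 w5=1 w0=0 clk=0 w4=1 w6=1 w3=0
t4.Δ1 w1=1 w2=1 w5=1 w0=0 clk=1 w4=1 w6=1 w3=0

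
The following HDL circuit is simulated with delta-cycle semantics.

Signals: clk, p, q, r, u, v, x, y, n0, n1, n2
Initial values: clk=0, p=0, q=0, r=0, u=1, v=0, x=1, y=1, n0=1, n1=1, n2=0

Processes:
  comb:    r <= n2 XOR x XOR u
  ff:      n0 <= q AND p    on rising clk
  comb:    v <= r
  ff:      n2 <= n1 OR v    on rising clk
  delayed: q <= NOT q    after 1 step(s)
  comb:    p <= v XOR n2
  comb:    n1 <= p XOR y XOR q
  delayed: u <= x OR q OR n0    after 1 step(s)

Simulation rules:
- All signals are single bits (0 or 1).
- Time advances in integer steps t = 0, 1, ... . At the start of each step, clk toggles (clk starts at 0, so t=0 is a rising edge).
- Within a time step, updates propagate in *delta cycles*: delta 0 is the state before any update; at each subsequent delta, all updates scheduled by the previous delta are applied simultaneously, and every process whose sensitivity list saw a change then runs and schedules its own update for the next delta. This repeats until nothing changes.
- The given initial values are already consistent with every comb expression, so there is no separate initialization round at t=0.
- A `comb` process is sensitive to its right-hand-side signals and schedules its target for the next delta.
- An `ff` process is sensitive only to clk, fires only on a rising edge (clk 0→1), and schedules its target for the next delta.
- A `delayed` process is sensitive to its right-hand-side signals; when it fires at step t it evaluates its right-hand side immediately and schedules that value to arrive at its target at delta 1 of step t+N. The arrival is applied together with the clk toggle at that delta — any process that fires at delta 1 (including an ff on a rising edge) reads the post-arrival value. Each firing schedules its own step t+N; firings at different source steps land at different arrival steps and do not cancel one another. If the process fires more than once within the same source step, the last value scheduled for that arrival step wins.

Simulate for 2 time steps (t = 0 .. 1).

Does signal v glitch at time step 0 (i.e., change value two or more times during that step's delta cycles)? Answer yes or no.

t=0 Δ0: p=0 n2=0 q=0 x=1 v=0 y=1 r=0 n0=1 n1=1 clk=0 u=1
  Δ1: clk:0→1
  Δ2: n2:0→1, n0:1→0
  Δ3: p:0→1, r:0→1
  Δ4: v:0→1, n1:1→0
  Δ5: p:1→0
  Δ6: n1:0→1
  (6Δ to stable)
t=1 Δ0: p=0 n2=1 q=0 x=1 v=1 y=1 r=1 n0=0 n1=1 clk=1 u=1
  Δ1: clk:1→0
  (1Δ to stable)

no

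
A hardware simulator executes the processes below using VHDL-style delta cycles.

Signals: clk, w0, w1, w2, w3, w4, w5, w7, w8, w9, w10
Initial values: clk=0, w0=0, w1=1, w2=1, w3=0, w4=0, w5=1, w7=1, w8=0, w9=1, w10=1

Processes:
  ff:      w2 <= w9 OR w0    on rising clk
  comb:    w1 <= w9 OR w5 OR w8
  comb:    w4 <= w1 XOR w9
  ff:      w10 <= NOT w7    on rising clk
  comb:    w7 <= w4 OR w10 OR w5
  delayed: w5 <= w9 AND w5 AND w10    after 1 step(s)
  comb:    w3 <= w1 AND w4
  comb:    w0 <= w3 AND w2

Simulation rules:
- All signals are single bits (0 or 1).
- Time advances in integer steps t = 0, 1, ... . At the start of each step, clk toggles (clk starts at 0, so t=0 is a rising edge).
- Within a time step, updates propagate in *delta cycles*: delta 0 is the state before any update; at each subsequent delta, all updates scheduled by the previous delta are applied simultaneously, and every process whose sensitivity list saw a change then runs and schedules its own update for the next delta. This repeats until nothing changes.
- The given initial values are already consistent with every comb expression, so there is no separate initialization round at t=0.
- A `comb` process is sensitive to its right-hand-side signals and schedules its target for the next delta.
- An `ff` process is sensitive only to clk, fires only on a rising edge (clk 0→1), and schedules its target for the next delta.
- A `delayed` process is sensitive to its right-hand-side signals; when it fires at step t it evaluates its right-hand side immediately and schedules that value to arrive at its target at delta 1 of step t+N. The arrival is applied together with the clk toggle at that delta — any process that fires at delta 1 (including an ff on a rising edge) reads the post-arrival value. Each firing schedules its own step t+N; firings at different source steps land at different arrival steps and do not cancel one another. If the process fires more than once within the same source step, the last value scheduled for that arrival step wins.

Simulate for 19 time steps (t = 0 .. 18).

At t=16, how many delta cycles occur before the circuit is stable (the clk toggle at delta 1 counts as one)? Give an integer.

t=0 Δ0: w1=1 w10=1 w7=1 w0=0 w2=1 w9=1 w4=0 w8=0 w5=1 clk=0 w3=0
  Δ1: clk:0→1
  Δ2: w10:1→0
  (2Δ to stable)
t=1 Δ0: w1=1 w10=0 w7=1 w0=0 w2=1 w9=1 w4=0 w8=0 w5=1 clk=1 w3=0
  Δ1: w5:1→0, clk:1→0
  Δ2: w7:1→0
  (2Δ to stable)
t=2 Δ0: w1=1 w10=0 w7=0 w0=0 w2=1 w9=1 w4=0 w8=0 w5=0 clk=0 w3=0
  Δ1: clk:0→1
  Δ2: w10:0→1
  Δ3: w7:0→1
  (3Δ to stable)
t=3 Δ0: w1=1 w10=1 w7=1 w0=0 w2=1 w9=1 w4=0 w8=0 w5=0 clk=1 w3=0
  Δ1: clk:1→0
  (1Δ to stable)
t=4 Δ0: w1=1 w10=1 w7=1 w0=0 w2=1 w9=1 w4=0 w8=0 w5=0 clk=0 w3=0
  Δ1: clk:0→1
  Δ2: w10:1→0
  Δ3: w7:1→0
  (3Δ to stable)
t=5 Δ0: w1=1 w10=0 w7=0 w0=0 w2=1 w9=1 w4=0 w8=0 w5=0 clk=1 w3=0
  Δ1: clk:1→0
  (1Δ to stable)
t=6 Δ0: w1=1 w10=0 w7=0 w0=0 w2=1 w9=1 w4=0 w8=0 w5=0 clk=0 w3=0
  Δ1: clk:0→1
  Δ2: w10:0→1
  Δ3: w7:0→1
  (3Δ to stable)
t=7 Δ0: w1=1 w10=1 w7=1 w0=0 w2=1 w9=1 w4=0 w8=0 w5=0 clk=1 w3=0
  Δ1: clk:1→0
  (1Δ to stable)
t=8 Δ0: w1=1 w10=1 w7=1 w0=0 w2=1 w9=1 w4=0 w8=0 w5=0 clk=0 w3=0
  Δ1: clk:0→1
  Δ2: w10:1→0
  Δ3: w7:1→0
  (3Δ to stable)
t=9 Δ0: w1=1 w10=0 w7=0 w0=0 w2=1 w9=1 w4=0 w8=0 w5=0 clk=1 w3=0
  Δ1: clk:1→0
  (1Δ to stable)
t=10 Δ0: w1=1 w10=0 w7=0 w0=0 w2=1 w9=1 w4=0 w8=0 w5=0 clk=0 w3=0
  Δ1: clk:0→1
  Δ2: w10:0→1
  Δ3: w7:0→1
  (3Δ to stable)
t=11 Δ0: w1=1 w10=1 w7=1 w0=0 w2=1 w9=1 w4=0 w8=0 w5=0 clk=1 w3=0
  Δ1: clk:1→0
  (1Δ to stable)
t=12 Δ0: w1=1 w10=1 w7=1 w0=0 w2=1 w9=1 w4=0 w8=0 w5=0 clk=0 w3=0
  Δ1: clk:0→1
  Δ2: w10:1→0
  Δ3: w7:1→0
  (3Δ to stable)
t=13 Δ0: w1=1 w10=0 w7=0 w0=0 w2=1 w9=1 w4=0 w8=0 w5=0 clk=1 w3=0
  Δ1: clk:1→0
  (1Δ to stable)
t=14 Δ0: w1=1 w10=0 w7=0 w0=0 w2=1 w9=1 w4=0 w8=0 w5=0 clk=0 w3=0
  Δ1: clk:0→1
  Δ2: w10:0→1
  Δ3: w7:0→1
  (3Δ to stable)
t=15 Δ0: w1=1 w10=1 w7=1 w0=0 w2=1 w9=1 w4=0 w8=0 w5=0 clk=1 w3=0
  Δ1: clk:1→0
  (1Δ to stable)
t=16 Δ0: w1=1 w10=1 w7=1 w0=0 w2=1 w9=1 w4=0 w8=0 w5=0 clk=0 w3=0
  Δ1: clk:0→1
  Δ2: w10:1→0
  Δ3: w7:1→0
  (3Δ to stable)
t=17 Δ0: w1=1 w10=0 w7=0 w0=0 w2=1 w9=1 w4=0 w8=0 w5=0 clk=1 w3=0
  Δ1: clk:1→0
  (1Δ to stable)
t=18 Δ0: w1=1 w10=0 w7=0 w0=0 w2=1 w9=1 w4=0 w8=0 w5=0 clk=0 w3=0
  Δ1: clk:0→1
  Δ2: w10:0→1
  Δ3: w7:0→1
  (3Δ to stable)

3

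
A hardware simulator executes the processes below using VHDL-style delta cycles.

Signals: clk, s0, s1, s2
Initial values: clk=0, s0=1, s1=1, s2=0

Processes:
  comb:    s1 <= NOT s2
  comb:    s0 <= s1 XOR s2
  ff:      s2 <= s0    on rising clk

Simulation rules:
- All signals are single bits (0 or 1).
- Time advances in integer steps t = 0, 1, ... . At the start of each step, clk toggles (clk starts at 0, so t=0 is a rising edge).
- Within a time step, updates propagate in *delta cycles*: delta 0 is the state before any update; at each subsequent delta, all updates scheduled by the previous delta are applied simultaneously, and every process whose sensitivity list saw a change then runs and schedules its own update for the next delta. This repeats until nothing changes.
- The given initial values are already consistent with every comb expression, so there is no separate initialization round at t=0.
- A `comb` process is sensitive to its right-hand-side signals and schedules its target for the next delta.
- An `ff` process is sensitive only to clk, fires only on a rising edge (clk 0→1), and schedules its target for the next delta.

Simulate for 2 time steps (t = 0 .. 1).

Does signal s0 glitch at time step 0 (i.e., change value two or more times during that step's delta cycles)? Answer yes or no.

[bits: s2,s0,clk,s1]
t=0: Δ0=0101 Δ1=0111 Δ2=1111 Δ3=1010 Δ4=1110 | 4Δ
t=1: Δ0=1110 Δ1=1100 | 1Δ

yes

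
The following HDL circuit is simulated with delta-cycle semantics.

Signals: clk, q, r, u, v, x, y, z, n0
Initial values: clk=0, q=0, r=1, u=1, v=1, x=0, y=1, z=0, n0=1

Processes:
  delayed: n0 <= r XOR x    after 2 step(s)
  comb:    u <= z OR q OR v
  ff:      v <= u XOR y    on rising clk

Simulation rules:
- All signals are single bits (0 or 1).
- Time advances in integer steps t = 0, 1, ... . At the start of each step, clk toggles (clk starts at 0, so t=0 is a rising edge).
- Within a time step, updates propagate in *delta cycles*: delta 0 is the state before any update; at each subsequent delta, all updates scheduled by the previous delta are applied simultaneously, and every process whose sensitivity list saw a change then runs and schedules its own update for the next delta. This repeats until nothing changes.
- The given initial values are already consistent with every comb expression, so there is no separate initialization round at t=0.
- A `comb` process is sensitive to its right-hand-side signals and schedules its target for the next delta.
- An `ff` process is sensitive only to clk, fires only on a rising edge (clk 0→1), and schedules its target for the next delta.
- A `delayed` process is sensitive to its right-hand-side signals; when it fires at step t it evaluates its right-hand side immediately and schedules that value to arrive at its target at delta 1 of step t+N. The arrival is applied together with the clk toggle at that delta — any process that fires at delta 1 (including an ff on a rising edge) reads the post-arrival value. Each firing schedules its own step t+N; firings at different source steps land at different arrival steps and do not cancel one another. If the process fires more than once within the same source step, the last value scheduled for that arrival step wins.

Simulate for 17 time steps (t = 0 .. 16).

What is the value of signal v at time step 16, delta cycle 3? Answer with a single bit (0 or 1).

0

[bits: y,q,v,r,z,x,u,clk,n0]
t=0: Δ0=101100101 Δ1=101100111 Δ2=100100111 Δ3=100100011 | 3Δ
t=1: Δ0=100100011 Δ1=100100001 | 1Δ
t=2: Δ0=100100001 Δ1=100100011 Δ2=101100011 Δ3=101100111 | 3Δ
t=3: Δ0=101100111 Δ1=101100101 | 1Δ
t=4: Δ0=101100101 Δ1=101100111 Δ2=100100111 Δ3=100100011 | 3Δ
t=5: Δ0=100100011 Δ1=100100001 | 1Δ
t=6: Δ0=100100001 Δ1=100100011 Δ2=101100011 Δ3=101100111 | 3Δ
t=7: Δ0=101100111 Δ1=101100101 | 1Δ
t=8: Δ0=101100101 Δ1=101100111 Δ2=100100111 Δ3=100100011 | 3Δ
t=9: Δ0=100100011 Δ1=100100001 | 1Δ
t=10: Δ0=100100001 Δ1=100100011 Δ2=101100011 Δ3=101100111 | 3Δ
t=11: Δ0=101100111 Δ1=101100101 | 1Δ
t=12: Δ0=101100101 Δ1=101100111 Δ2=100100111 Δ3=100100011 | 3Δ
t=13: Δ0=100100011 Δ1=100100001 | 1Δ
t=14: Δ0=100100001 Δ1=100100011 Δ2=101100011 Δ3=101100111 | 3Δ
t=15: Δ0=101100111 Δ1=101100101 | 1Δ
t=16: Δ0=101100101 Δ1=101100111 Δ2=100100111 Δ3=100100011 | 3Δ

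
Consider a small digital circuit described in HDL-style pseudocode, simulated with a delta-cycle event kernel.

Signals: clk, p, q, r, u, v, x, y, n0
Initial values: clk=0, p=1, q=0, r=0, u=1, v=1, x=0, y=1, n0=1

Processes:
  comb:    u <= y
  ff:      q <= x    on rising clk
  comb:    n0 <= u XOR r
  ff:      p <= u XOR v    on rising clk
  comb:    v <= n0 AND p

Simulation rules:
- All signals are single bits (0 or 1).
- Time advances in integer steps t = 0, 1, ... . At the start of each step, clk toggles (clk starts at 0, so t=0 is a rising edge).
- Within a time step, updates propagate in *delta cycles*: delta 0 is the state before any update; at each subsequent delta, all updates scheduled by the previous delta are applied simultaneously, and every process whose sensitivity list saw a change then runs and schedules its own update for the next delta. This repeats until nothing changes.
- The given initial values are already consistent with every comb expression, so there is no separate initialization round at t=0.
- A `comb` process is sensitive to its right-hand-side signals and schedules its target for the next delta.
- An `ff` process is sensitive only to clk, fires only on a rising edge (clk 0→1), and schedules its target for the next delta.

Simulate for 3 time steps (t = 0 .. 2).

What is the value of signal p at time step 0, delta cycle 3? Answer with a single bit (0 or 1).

[bits: clk,p,r,v,u,q,x,n0,y]
t=0: Δ0=010110011 Δ1=110110011 Δ2=100110011 Δ3=100010011 | 3Δ
t=1: Δ0=100010011 Δ1=000010011 | 1Δ
t=2: Δ0=000010011 Δ1=100010011 Δ2=110010011 Δ3=110110011 | 3Δ

0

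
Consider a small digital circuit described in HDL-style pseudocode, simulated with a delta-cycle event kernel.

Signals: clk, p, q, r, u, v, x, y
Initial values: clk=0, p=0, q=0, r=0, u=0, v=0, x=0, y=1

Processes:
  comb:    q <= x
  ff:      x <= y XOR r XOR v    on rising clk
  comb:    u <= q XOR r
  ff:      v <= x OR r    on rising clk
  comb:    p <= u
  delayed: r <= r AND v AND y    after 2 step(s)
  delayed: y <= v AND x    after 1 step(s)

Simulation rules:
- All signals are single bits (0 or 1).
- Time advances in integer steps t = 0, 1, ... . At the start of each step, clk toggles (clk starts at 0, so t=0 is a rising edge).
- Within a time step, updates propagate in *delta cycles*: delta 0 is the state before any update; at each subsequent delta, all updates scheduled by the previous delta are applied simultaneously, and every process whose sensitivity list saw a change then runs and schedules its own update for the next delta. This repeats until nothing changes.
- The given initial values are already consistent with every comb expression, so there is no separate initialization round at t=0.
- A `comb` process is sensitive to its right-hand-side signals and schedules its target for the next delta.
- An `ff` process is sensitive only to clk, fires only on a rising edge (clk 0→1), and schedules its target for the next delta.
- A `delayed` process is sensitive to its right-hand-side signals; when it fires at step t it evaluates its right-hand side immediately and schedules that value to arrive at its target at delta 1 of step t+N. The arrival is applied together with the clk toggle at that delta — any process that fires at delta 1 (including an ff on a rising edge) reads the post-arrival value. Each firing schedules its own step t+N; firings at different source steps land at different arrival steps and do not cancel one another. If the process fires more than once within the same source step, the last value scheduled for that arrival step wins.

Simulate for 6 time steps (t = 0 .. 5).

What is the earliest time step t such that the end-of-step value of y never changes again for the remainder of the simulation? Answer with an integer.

t=0 Δ0: q=0 p=0 r=0 u=0 clk=0 y=1 x=0 v=0
  Δ1: clk:0→1
  Δ2: x:0→1
  Δ3: q:0→1
  Δ4: u:0→1
  Δ5: p:0→1
  (5Δ to stable)
t=1 Δ0: q=1 p=1 r=0 u=1 clk=1 y=1 x=1 v=0
  Δ1: clk:1→0, y:1→0
  (1Δ to stable)
t=2 Δ0: q=1 p=1 r=0 u=1 clk=0 y=0 x=1 v=0
  Δ1: clk:0→1
  Δ2: x:1→0, v:0→1
  Δ3: q:1→0
  Δ4: u:1→0
  Δ5: p:1→0
  (5Δ to stable)
t=3 Δ0: q=0 p=0 r=0 u=0 clk=1 y=0 x=0 v=1
  Δ1: clk:1→0
  (1Δ to stable)
t=4 Δ0: q=0 p=0 r=0 u=0 clk=0 y=0 x=0 v=1
  Δ1: clk:0→1
  Δ2: x:0→1, v:1→0
  Δ3: q:0→1
  Δ4: u:0→1
  Δ5: p:0→1
  (5Δ to stable)
t=5 Δ0: q=1 p=1 r=0 u=1 clk=1 y=0 x=1 v=0
  Δ1: clk:1→0
  (1Δ to stable)

1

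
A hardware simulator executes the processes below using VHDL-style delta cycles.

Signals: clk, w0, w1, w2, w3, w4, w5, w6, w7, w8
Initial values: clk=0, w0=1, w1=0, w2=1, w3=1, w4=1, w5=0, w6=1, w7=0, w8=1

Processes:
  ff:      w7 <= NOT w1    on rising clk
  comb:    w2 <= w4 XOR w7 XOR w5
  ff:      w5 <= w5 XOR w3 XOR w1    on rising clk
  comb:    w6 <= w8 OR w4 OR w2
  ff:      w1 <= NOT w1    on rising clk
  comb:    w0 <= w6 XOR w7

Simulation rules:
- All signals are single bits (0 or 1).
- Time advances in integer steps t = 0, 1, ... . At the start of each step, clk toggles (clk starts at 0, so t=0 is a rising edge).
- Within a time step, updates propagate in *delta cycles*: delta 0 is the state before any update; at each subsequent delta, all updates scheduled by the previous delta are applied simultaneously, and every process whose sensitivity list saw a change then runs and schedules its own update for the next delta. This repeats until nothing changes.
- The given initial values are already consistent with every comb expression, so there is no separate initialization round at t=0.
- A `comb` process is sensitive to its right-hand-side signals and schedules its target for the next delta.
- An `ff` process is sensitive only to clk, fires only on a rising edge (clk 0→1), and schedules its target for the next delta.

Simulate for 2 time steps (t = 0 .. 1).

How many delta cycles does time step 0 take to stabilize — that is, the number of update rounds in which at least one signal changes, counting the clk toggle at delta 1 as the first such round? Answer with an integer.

t=0 Δ0: w3=1 w8=1 w0=1 w5=0 w4=1 w6=1 w7=0 w1=0 clk=0 w2=1
  Δ1: clk:0→1
  Δ2: w5:0→1, w7:0→1, w1:0→1
  Δ3: w0:1→0
  (3Δ to stable)
t=1 Δ0: w3=1 w8=1 w0=0 w5=1 w4=1 w6=1 w7=1 w1=1 clk=1 w2=1
  Δ1: clk:1→0
  (1Δ to stable)

3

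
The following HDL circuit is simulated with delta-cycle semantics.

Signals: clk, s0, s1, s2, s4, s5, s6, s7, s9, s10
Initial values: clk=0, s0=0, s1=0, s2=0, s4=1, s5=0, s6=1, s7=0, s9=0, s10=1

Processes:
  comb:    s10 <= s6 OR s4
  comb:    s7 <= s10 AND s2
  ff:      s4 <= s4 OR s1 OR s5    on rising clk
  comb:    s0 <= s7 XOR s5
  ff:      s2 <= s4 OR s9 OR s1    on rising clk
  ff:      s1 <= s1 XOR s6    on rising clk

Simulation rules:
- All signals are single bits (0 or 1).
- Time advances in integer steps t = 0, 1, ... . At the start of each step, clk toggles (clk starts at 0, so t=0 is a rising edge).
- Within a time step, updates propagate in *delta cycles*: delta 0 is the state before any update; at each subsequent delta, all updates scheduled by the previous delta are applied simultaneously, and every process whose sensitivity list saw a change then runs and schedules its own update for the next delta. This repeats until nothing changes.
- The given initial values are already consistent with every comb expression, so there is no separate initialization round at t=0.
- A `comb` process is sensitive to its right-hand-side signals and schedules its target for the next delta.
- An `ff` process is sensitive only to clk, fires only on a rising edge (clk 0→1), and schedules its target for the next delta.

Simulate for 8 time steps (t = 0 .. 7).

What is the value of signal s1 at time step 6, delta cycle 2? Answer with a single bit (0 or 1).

0

t=0 Δ0: s1=0 s7=0 clk=0 s6=1 s4=1 s10=1 s2=0 s5=0 s9=0 s0=0
  Δ1: clk:0→1
  Δ2: s1:0→1, s2:0→1
  Δ3: s7:0→1
  Δ4: s0:0→1
  (4Δ to stable)
t=1 Δ0: s1=1 s7=1 clk=1 s6=1 s4=1 s10=1 s2=1 s5=0 s9=0 s0=1
  Δ1: clk:1→0
  (1Δ to stable)
t=2 Δ0: s1=1 s7=1 clk=0 s6=1 s4=1 s10=1 s2=1 s5=0 s9=0 s0=1
  Δ1: clk:0→1
  Δ2: s1:1→0
  (2Δ to stable)
t=3 Δ0: s1=0 s7=1 clk=1 s6=1 s4=1 s10=1 s2=1 s5=0 s9=0 s0=1
  Δ1: clk:1→0
  (1Δ to stable)
t=4 Δ0: s1=0 s7=1 clk=0 s6=1 s4=1 s10=1 s2=1 s5=0 s9=0 s0=1
  Δ1: clk:0→1
  Δ2: s1:0→1
  (2Δ to stable)
t=5 Δ0: s1=1 s7=1 clk=1 s6=1 s4=1 s10=1 s2=1 s5=0 s9=0 s0=1
  Δ1: clk:1→0
  (1Δ to stable)
t=6 Δ0: s1=1 s7=1 clk=0 s6=1 s4=1 s10=1 s2=1 s5=0 s9=0 s0=1
  Δ1: clk:0→1
  Δ2: s1:1→0
  (2Δ to stable)
t=7 Δ0: s1=0 s7=1 clk=1 s6=1 s4=1 s10=1 s2=1 s5=0 s9=0 s0=1
  Δ1: clk:1→0
  (1Δ to stable)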